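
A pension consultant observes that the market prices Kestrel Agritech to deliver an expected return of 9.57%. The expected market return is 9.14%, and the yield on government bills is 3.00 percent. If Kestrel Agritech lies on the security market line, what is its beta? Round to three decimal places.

MRP = 9.14% − 3.00% = 6.14%
β = (E(R) − R_f) / MRP = (9.57% − 3.00%) / 6.14% = 6.57% / 6.14% = 1.070

1.070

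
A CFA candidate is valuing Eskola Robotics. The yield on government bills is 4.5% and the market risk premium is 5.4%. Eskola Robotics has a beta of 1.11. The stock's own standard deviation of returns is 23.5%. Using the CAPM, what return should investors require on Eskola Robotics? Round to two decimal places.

E(R) = R_f + β × MRP = 4.5% + 1.11 × 5.4% = 10.49%

10.49%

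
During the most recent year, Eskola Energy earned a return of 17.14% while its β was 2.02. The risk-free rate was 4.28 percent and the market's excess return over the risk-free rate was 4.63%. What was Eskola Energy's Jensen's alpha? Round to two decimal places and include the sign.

+3.51%

CAPM benchmark = R_f + β(R_m − R_f) = 4.28% + 2.02 × 4.63% = 13.6326%
α = actual − benchmark = 17.14% − 13.6326% = +3.51%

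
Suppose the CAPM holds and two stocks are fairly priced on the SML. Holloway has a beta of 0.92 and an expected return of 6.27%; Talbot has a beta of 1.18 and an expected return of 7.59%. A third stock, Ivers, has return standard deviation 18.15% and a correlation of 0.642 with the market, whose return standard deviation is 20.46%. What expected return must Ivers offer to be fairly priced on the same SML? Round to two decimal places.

MRP = (7.59% − 6.27%) / (1.18 − 0.92) = 5.0769%
R_f = 6.27% − 0.92 × 5.0769% = 1.5993%
β_Ivers = ρ·σ_i/σ_m = 0.642 × 18.15 / 20.46 = 0.5695
E(R_Ivers) = R_f + β × MRP = 1.5993% + 0.5695 × 5.0769% = 4.49%

4.49%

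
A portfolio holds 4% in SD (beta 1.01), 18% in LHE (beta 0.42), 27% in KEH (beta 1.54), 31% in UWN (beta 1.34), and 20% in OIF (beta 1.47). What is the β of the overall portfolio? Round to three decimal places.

1.241

β_P = Σ w_i β_i = 0.04×1.01 + 0.18×0.42 + 0.27×1.54 + 0.31×1.34 + 0.20×1.47 = 1.2412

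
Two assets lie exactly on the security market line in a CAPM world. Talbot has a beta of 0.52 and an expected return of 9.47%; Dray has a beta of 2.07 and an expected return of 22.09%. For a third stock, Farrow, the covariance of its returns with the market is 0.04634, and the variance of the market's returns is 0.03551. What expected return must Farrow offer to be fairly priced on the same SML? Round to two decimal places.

15.86%

MRP = (22.09% − 9.47%) / (2.07 − 0.52) = 8.1419%
R_f = 9.47% − 0.52 × 8.1419% = 5.2362%
β_Farrow = Cov / Var(R_m) = 0.04634 / 0.03551 = 1.3050
E(R_Farrow) = R_f + β × MRP = 5.2362% + 1.3050 × 8.1419% = 15.86%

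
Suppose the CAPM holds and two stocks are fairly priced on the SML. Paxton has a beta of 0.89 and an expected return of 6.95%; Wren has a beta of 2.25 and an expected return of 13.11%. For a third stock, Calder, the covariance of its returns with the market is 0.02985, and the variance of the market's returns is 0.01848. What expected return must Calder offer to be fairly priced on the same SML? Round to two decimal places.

10.24%

MRP = (13.11% − 6.95%) / (2.25 − 0.89) = 4.5294%
R_f = 6.95% − 0.89 × 4.5294% = 2.9188%
β_Calder = Cov / Var(R_m) = 0.02985 / 0.01848 = 1.6153
E(R_Calder) = R_f + β × MRP = 2.9188% + 1.6153 × 4.5294% = 10.24%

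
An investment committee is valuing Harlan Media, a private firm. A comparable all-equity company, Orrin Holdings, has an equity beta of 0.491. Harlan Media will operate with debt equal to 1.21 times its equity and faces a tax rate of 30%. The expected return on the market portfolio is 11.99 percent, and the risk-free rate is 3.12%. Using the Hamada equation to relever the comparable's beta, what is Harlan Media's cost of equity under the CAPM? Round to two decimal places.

β_L = β_U × [1 + (1 − t)(D/E)] = 0.491 × [1 + (1 − 0.30) × 1.21]
    = 0.491 × [1 + 0.70 × 1.21] = 0.491 × 1.8470 = 0.9069
MRP = 11.99% − 3.12% = 8.87%
E(R) = R_f + β_L × MRP = 3.12% + 0.9069 × 8.87% = 11.16%

11.16%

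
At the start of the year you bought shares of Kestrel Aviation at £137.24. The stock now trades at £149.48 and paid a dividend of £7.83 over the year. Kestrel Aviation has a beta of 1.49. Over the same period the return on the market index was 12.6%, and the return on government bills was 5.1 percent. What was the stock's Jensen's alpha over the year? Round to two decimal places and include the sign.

Realised HPR = (P1 + D1 − P0) / P0 = (149.48 + 7.83 − 137.24) / 137.24 = 20.07 / 137.24 = 14.6240%
MRP = 12.6% − 5.1% = 7.50%
CAPM required = R_f + β·MRP = 5.1% + 1.49 × 7.5% = 16.2750%
α = realised − required = 14.6240% − 16.2750% = -1.65%

-1.65%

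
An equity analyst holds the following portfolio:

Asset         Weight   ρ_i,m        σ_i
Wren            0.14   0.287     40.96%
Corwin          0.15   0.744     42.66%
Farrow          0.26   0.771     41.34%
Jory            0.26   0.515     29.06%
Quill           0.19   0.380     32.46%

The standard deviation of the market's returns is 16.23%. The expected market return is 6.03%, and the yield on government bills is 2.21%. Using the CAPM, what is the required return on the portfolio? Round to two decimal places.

7.14%

β_Wren = 0.287 × 40.96% / 16.23% = 0.7243
β_Corwin = 0.744 × 42.66% / 16.23% = 1.9556
β_Farrow = 0.771 × 41.34% / 16.23% = 1.9638
β_Jory = 0.515 × 29.06% / 16.23% = 0.9221
β_Quill = 0.380 × 32.46% / 16.23% = 0.7600
β_P = Σ w_i β_i = 0.14×0.7243 + 0.15×1.9556 + 0.26×1.9638 + 0.26×0.9221 + 0.19×0.7600 = 1.2895
MRP = 6.03% − 2.21% = 3.82%
E(R_P) = R_f + β_P × MRP = 2.21% + 1.2895 × 3.82% = 7.14%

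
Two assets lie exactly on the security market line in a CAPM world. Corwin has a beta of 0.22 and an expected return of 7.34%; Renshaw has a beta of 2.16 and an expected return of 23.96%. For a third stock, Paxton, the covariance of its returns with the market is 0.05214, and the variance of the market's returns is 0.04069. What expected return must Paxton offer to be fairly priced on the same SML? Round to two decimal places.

MRP = (23.96% − 7.34%) / (2.16 − 0.22) = 8.5670%
R_f = 7.34% − 0.22 × 8.5670% = 5.4553%
β_Paxton = Cov / Var(R_m) = 0.05214 / 0.04069 = 1.2814
E(R_Paxton) = R_f + β × MRP = 5.4553% + 1.2814 × 8.5670% = 16.43%

16.43%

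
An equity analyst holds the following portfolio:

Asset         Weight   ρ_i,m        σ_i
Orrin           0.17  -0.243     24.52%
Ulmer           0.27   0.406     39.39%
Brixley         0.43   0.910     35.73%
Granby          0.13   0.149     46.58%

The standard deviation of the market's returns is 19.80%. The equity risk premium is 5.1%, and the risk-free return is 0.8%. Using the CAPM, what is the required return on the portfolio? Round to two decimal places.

β_Orrin = -0.243 × 24.52% / 19.80% = -0.3009
β_Ulmer = 0.406 × 39.39% / 19.80% = 0.8077
β_Brixley = 0.910 × 35.73% / 19.80% = 1.6421
β_Granby = 0.149 × 46.58% / 19.80% = 0.3505
β_P = Σ w_i β_i = 0.17×-0.3009 + 0.27×0.8077 + 0.43×1.6421 + 0.13×0.3505 = 0.9186
E(R_P) = R_f + β_P × MRP = 0.8% + 0.9186 × 5.1% = 5.48%

5.48%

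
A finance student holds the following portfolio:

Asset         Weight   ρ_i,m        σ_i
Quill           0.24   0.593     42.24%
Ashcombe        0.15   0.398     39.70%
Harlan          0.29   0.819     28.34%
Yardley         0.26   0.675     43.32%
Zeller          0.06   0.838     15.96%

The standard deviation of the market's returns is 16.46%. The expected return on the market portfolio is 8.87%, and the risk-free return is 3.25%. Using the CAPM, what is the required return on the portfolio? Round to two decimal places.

β_Quill = 0.593 × 42.24% / 16.46% = 1.5218
β_Ashcombe = 0.398 × 39.70% / 16.46% = 0.9599
β_Harlan = 0.819 × 28.34% / 16.46% = 1.4101
β_Yardley = 0.675 × 43.32% / 16.46% = 1.7765
β_Zeller = 0.838 × 15.96% / 16.46% = 0.8125
β_P = Σ w_i β_i = 0.24×1.5218 + 0.15×0.9599 + 0.29×1.4101 + 0.26×1.7765 + 0.06×0.8125 = 1.4288
MRP = 8.87% − 3.25% = 5.62%
E(R_P) = R_f + β_P × MRP = 3.25% + 1.4288 × 5.62% = 11.28%

11.28%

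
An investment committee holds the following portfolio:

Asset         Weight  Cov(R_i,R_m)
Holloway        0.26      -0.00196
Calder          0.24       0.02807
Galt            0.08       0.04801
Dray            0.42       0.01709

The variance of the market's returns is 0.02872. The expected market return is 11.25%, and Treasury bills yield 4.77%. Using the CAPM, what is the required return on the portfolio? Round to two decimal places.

8.66%

β_Holloway = -0.00196 / 0.02872 = -0.0682
β_Calder = 0.02807 / 0.02872 = 0.9774
β_Galt = 0.04801 / 0.02872 = 1.6717
β_Dray = 0.01709 / 0.02872 = 0.5951
β_P = Σ w_i β_i = 0.26×-0.0682 + 0.24×0.9774 + 0.08×1.6717 + 0.42×0.5951 = 0.6005
MRP = 11.25% − 4.77% = 6.48%
E(R_P) = R_f + β_P × MRP = 4.77% + 0.6005 × 6.48% = 8.66%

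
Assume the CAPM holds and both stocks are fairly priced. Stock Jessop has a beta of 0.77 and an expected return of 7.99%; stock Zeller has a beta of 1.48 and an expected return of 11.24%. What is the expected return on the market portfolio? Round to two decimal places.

Both satisfy E(R) = R_f + β·MRP, so the slope of the SML is
MRP = (11.24% − 7.99%) / (1.48 − 0.77) = 3.25% / 0.71 = 4.5775%
R_f = E(R_Jessop) − β_Jessop·MRP = 7.99% − 0.77 × 4.5775% = 4.4653%
E(R_m) = R_f + MRP = 4.4653% + 4.5775% = 9.04%

9.04%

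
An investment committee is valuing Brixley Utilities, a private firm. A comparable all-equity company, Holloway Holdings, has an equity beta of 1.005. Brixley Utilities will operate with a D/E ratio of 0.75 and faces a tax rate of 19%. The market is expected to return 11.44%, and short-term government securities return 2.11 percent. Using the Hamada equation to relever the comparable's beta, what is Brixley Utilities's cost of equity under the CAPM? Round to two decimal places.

17.18%

β_L = β_U × [1 + (1 − t)(D/E)] = 1.005 × [1 + (1 − 0.19) × 0.75]
    = 1.005 × [1 + 0.81 × 0.75] = 1.005 × 1.6075 = 1.6155
MRP = 11.44% − 2.11% = 9.33%
E(R) = R_f + β_L × MRP = 2.11% + 1.6155 × 9.33% = 17.18%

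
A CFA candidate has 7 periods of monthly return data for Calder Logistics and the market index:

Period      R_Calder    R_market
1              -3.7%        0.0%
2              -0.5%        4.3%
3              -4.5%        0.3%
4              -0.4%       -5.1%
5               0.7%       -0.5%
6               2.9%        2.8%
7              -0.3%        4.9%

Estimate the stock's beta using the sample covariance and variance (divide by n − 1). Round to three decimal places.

Mean R_i = (-3.7 − 0.5 − 4.5 − 0.4 + 0.7 + 2.9 − 0.3) / 7 = -0.8286%
Mean R_m = (0.0 + 4.3 + 0.3 − 5.1 − 0.5 + 2.8 + 4.9) / 7 = 0.9571%
Σ(R_i − R̄_i)(R_m − R̄_m) = 10.3914  ⇒  Cov = 10.3914 / 6 = 1.7319
Σ(R_m − R̄_m)² = 70.2771  ⇒  Var(R_m) = 70.2771 / 6 = 11.7129
β = Cov / Var(R_m) = 1.7319 / 11.7129 = 0.1479

0.148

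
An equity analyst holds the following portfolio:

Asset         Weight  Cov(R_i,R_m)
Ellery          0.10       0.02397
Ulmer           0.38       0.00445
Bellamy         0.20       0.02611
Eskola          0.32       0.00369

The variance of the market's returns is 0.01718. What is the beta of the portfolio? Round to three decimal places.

0.611

β_Ellery = 0.02397 / 0.01718 = 1.3952
β_Ulmer = 0.00445 / 0.01718 = 0.2590
β_Bellamy = 0.02611 / 0.01718 = 1.5198
β_Eskola = 0.00369 / 0.01718 = 0.2148
β_P = Σ w_i β_i = 0.10×1.3952 + 0.38×0.2590 + 0.20×1.5198 + 0.32×0.2148 = 0.6106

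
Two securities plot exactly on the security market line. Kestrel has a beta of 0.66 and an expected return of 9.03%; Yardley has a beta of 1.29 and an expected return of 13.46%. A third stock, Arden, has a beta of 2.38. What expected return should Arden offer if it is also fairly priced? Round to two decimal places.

MRP (SML slope) = (13.46% − 9.03%) / (1.29 − 0.66) = 4.43% / 0.63 = 7.0317%
R_f (intercept) = 9.03% − 0.66 × 7.0317% = 4.3891%
E(R_Arden) = R_f + β × MRP = 4.3891% + 2.38 × 7.0317% = 21.12%

21.12%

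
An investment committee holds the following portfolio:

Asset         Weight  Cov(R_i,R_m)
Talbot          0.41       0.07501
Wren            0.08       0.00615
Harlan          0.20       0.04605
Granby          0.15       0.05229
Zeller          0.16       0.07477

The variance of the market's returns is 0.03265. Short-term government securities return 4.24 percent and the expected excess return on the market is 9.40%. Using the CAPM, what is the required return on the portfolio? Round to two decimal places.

β_Talbot = 0.07501 / 0.03265 = 2.2974
β_Wren = 0.00615 / 0.03265 = 0.1884
β_Harlan = 0.04605 / 0.03265 = 1.4104
β_Granby = 0.05229 / 0.03265 = 1.6015
β_Zeller = 0.07477 / 0.03265 = 2.2900
β_P = Σ w_i β_i = 0.41×2.2974 + 0.08×0.1884 + 0.20×1.4104 + 0.15×1.6015 + 0.16×2.2900 = 1.8457
E(R_P) = R_f + β_P × MRP = 4.24% + 1.8457 × 9.40% = 21.59%

21.59%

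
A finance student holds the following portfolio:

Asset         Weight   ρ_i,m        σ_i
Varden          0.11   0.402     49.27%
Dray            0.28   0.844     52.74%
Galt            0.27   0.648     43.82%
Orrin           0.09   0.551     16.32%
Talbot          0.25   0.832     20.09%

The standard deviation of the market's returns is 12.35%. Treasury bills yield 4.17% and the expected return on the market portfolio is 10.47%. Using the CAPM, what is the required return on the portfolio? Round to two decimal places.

β_Varden = 0.402 × 49.27% / 12.35% = 1.6038
β_Dray = 0.844 × 52.74% / 12.35% = 3.6043
β_Galt = 0.648 × 43.82% / 12.35% = 2.2992
β_Orrin = 0.551 × 16.32% / 12.35% = 0.7281
β_Talbot = 0.832 × 20.09% / 12.35% = 1.3534
β_P = Σ w_i β_i = 0.11×1.6038 + 0.28×3.6043 + 0.27×2.2992 + 0.09×0.7281 + 0.25×1.3534 = 2.2103
MRP = 10.47% − 4.17% = 6.30%
E(R_P) = R_f + β_P × MRP = 4.17% + 2.2103 × 6.30% = 18.09%

18.09%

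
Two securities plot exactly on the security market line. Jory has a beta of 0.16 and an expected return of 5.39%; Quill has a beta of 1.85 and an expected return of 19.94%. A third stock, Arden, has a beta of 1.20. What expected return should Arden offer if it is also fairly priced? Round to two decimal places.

14.34%

MRP (SML slope) = (19.94% − 5.39%) / (1.85 − 0.16) = 14.55% / 1.69 = 8.6095%
R_f (intercept) = 5.39% − 0.16 × 8.6095% = 4.0125%
E(R_Arden) = R_f + β × MRP = 4.0125% + 1.20 × 8.6095% = 14.34%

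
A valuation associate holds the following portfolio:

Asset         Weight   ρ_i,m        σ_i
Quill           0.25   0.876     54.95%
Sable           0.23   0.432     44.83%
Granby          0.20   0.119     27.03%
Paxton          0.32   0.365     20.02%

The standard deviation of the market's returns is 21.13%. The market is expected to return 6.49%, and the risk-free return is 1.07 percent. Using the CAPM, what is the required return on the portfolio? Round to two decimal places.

6.06%

β_Quill = 0.876 × 54.95% / 21.13% = 2.2781
β_Sable = 0.432 × 44.83% / 21.13% = 0.9165
β_Granby = 0.119 × 27.03% / 21.13% = 0.1522
β_Paxton = 0.365 × 20.02% / 21.13% = 0.3458
β_P = Σ w_i β_i = 0.25×2.2781 + 0.23×0.9165 + 0.20×0.1522 + 0.32×0.3458 = 0.9214
MRP = 6.49% − 1.07% = 5.42%
E(R_P) = R_f + β_P × MRP = 1.07% + 0.9214 × 5.42% = 6.06%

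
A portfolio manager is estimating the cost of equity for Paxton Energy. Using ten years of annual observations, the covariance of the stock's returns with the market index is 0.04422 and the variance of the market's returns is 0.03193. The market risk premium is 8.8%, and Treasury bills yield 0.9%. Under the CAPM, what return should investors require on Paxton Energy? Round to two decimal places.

13.09%

β = Cov(R_i, R_m) / Var(R_m) = 0.04422 / 0.03193 = 1.3849
E(R) = R_f + β × MRP = 0.9% + 1.3849 × 8.8% = 13.09%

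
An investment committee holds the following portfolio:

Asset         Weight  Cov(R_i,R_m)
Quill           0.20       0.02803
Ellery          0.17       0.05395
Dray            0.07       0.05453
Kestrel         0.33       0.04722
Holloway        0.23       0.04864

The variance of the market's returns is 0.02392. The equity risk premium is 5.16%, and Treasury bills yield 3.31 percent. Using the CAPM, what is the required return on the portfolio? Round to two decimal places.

13.10%

β_Quill = 0.02803 / 0.02392 = 1.1718
β_Ellery = 0.05395 / 0.02392 = 2.2554
β_Dray = 0.05453 / 0.02392 = 2.2797
β_Kestrel = 0.04722 / 0.02392 = 1.9741
β_Holloway = 0.04864 / 0.02392 = 2.0334
β_P = Σ w_i β_i = 0.20×1.1718 + 0.17×2.2554 + 0.07×2.2797 + 0.33×1.9741 + 0.23×2.0334 = 1.8965
E(R_P) = R_f + β_P × MRP = 3.31% + 1.8965 × 5.16% = 13.10%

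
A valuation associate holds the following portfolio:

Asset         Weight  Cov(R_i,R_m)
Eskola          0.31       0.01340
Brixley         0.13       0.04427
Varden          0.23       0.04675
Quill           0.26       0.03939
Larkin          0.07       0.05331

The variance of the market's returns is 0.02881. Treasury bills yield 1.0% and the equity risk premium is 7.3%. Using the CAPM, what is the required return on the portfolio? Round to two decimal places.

β_Eskola = 0.01340 / 0.02881 = 0.4651
β_Brixley = 0.04427 / 0.02881 = 1.5366
β_Varden = 0.04675 / 0.02881 = 1.6227
β_Quill = 0.03939 / 0.02881 = 1.3672
β_Larkin = 0.05331 / 0.02881 = 1.8504
β_P = Σ w_i β_i = 0.31×0.4651 + 0.13×1.5366 + 0.23×1.6227 + 0.26×1.3672 + 0.07×1.8504 = 1.2022
E(R_P) = R_f + β_P × MRP = 1.0% + 1.2022 × 7.3% = 9.78%

9.78%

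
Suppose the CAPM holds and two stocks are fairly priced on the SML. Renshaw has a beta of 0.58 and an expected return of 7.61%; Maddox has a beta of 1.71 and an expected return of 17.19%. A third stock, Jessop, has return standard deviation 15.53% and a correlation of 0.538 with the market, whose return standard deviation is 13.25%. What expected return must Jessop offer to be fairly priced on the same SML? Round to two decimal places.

MRP = (17.19% − 7.61%) / (1.71 − 0.58) = 8.4779%
R_f = 7.61% − 0.58 × 8.4779% = 2.6928%
β_Jessop = ρ·σ_i/σ_m = 0.538 × 15.53 / 13.25 = 0.6306
E(R_Jessop) = R_f + β × MRP = 2.6928% + 0.6306 × 8.4779% = 8.04%

8.04%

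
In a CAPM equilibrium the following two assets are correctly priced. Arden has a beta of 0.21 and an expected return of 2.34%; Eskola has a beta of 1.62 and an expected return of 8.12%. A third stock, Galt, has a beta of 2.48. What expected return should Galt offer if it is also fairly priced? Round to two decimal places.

MRP (SML slope) = (8.12% − 2.34%) / (1.62 − 0.21) = 5.78% / 1.41 = 4.0993%
R_f (intercept) = 2.34% − 0.21 × 4.0993% = 1.4791%
E(R_Galt) = R_f + β × MRP = 1.4791% + 2.48 × 4.0993% = 11.65%

11.65%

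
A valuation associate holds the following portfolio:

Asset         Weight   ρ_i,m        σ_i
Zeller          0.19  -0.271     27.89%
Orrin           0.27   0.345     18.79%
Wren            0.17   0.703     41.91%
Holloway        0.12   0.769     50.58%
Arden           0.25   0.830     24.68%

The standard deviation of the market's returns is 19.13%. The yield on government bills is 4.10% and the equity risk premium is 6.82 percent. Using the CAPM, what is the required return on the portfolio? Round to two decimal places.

β_Zeller = -0.271 × 27.89% / 19.13% = -0.3951
β_Orrin = 0.345 × 18.79% / 19.13% = 0.3389
β_Wren = 0.703 × 41.91% / 19.13% = 1.5401
β_Holloway = 0.769 × 50.58% / 19.13% = 2.0332
β_Arden = 0.830 × 24.68% / 19.13% = 1.0708
β_P = Σ w_i β_i = 0.19×-0.3951 + 0.27×0.3389 + 0.17×1.5401 + 0.12×2.0332 + 0.25×1.0708 = 0.7899
E(R_P) = R_f + β_P × MRP = 4.10% + 0.7899 × 6.82% = 9.49%

9.49%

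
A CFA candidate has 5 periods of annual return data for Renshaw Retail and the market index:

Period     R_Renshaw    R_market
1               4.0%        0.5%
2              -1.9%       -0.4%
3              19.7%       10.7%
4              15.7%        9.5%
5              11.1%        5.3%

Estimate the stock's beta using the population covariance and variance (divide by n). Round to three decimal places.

Mean R_i = (4.0 − 1.9 + 19.7 + 15.7 + 11.1) / 5 = 9.7200%
Mean R_m = (0.5 − 0.4 + 10.7 + 9.5 + 5.3) / 5 = 5.1200%
Σ(R_i − R̄_i)(R_m − R̄_m) = 172.6980  ⇒  Cov = 172.6980 / 5 = 34.5396
Σ(R_m − R̄_m)² = 102.1680  ⇒  Var(R_m) = 102.1680 / 5 = 20.4336
β = Cov / Var(R_m) = 34.5396 / 20.4336 = 1.6903

1.690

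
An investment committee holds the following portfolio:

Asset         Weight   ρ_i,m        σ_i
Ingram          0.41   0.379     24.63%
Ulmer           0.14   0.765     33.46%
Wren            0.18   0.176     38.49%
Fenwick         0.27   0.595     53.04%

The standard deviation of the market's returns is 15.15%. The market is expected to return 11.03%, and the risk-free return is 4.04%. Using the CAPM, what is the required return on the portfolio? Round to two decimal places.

11.95%

β_Ingram = 0.379 × 24.63% / 15.15% = 0.6162
β_Ulmer = 0.765 × 33.46% / 15.15% = 1.6896
β_Wren = 0.176 × 38.49% / 15.15% = 0.4471
β_Fenwick = 0.595 × 53.04% / 15.15% = 2.0831
β_P = Σ w_i β_i = 0.41×0.6162 + 0.14×1.6896 + 0.18×0.4471 + 0.27×2.0831 = 1.1321
MRP = 11.03% − 4.04% = 6.99%
E(R_P) = R_f + β_P × MRP = 4.04% + 1.1321 × 6.99% = 11.95%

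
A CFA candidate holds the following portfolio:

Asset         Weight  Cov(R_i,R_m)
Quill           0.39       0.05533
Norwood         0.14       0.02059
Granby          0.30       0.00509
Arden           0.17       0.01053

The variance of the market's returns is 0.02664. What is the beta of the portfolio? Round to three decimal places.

β_Quill = 0.05533 / 0.02664 = 2.0770
β_Norwood = 0.02059 / 0.02664 = 0.7729
β_Granby = 0.00509 / 0.02664 = 0.1911
β_Arden = 0.01053 / 0.02664 = 0.3953
β_P = Σ w_i β_i = 0.39×2.0770 + 0.14×0.7729 + 0.30×0.1911 + 0.17×0.3953 = 1.0428

1.043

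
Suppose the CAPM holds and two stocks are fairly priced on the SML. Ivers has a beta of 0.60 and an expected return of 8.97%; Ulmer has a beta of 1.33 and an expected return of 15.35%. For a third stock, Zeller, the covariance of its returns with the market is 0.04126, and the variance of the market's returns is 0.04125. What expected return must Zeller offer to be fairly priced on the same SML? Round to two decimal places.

12.47%

MRP = (15.35% − 8.97%) / (1.33 − 0.60) = 8.7397%
R_f = 8.97% − 0.60 × 8.7397% = 3.7262%
β_Zeller = Cov / Var(R_m) = 0.04126 / 0.04125 = 1.0002
E(R_Zeller) = R_f + β × MRP = 3.7262% + 1.0002 × 8.7397% = 12.47%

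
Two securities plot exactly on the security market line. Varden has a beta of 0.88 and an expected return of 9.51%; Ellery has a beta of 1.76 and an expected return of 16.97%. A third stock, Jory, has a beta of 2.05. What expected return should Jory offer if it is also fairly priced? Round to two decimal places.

19.43%

MRP (SML slope) = (16.97% − 9.51%) / (1.76 − 0.88) = 7.46% / 0.88 = 8.4773%
R_f (intercept) = 9.51% − 0.88 × 8.4773% = 2.0500%
E(R_Jory) = R_f + β × MRP = 2.0500% + 2.05 × 8.4773% = 19.43%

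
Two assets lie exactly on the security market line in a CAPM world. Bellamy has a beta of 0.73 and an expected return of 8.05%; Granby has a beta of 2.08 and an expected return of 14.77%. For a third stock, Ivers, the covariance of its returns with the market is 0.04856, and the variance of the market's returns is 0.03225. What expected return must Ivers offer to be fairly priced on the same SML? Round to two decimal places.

MRP = (14.77% − 8.05%) / (2.08 − 0.73) = 4.9778%
R_f = 8.05% − 0.73 × 4.9778% = 4.4162%
β_Ivers = Cov / Var(R_m) = 0.04856 / 0.03225 = 1.5057
E(R_Ivers) = R_f + β × MRP = 4.4162% + 1.5057 × 4.9778% = 11.91%

11.91%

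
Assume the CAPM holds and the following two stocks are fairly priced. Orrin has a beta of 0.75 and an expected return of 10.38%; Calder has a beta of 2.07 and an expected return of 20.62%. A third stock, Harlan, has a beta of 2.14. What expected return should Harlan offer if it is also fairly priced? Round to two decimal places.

21.16%

MRP (SML slope) = (20.62% − 10.38%) / (2.07 − 0.75) = 10.24% / 1.32 = 7.7576%
R_f (intercept) = 10.38% − 0.75 × 7.7576% = 4.5618%
E(R_Harlan) = R_f + β × MRP = 4.5618% + 2.14 × 7.7576% = 21.16%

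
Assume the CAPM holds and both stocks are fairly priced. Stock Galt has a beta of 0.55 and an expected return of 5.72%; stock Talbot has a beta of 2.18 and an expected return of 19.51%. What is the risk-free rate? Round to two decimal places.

1.07%

Both satisfy E(R) = R_f + β·MRP, so the slope of the SML is
MRP = (19.51% − 5.72%) / (2.18 − 0.55) = 13.79% / 1.63 = 8.4601%
R_f = E(R_Galt) − β_Galt·MRP = 5.72% − 0.55 × 8.4601% = 1.0669%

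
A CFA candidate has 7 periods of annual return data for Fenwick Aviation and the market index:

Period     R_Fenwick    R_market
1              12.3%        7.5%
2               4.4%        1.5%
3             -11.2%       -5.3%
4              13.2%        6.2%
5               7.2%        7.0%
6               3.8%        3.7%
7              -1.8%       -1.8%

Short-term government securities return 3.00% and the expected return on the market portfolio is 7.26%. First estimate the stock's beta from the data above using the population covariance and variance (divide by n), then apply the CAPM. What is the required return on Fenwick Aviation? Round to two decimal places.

Mean R_i = (12.3 + 4.4 − 11.2 + 13.2 + 7.2 + 3.8 − 1.8) / 7 = 3.9857%
Mean R_m = (7.5 + 1.5 − 5.3 + 6.2 + 7.0 + 3.7 − 1.8) / 7 = 2.6857%
Σ(R_i − R̄_i)(R_m − R̄_m) = 232.8186  ⇒  Cov = 232.8186 / 7 = 33.2598
Σ(R_m − R̄_m)² = 140.4686  ⇒  Var(R_m) = 140.4686 / 7 = 20.0669
β = Cov / Var(R_m) = 33.2598 / 20.0669 = 1.6574
MRP = 7.26% − 3.00% = 4.26%
E(R) = R_f + β × MRP = 3.00% + 1.6574 × 4.26% = 10.06%

10.06%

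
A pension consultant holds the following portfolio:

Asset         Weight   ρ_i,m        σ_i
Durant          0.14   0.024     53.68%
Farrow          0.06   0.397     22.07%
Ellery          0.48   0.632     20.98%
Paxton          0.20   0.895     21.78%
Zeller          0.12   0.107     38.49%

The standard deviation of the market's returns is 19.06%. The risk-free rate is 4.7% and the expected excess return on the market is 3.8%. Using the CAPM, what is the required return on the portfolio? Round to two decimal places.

6.99%

β_Durant = 0.024 × 53.68% / 19.06% = 0.0676
β_Farrow = 0.397 × 22.07% / 19.06% = 0.4597
β_Ellery = 0.632 × 20.98% / 19.06% = 0.6957
β_Paxton = 0.895 × 21.78% / 19.06% = 1.0227
β_Zeller = 0.107 × 38.49% / 19.06% = 0.2161
β_P = Σ w_i β_i = 0.14×0.0676 + 0.06×0.4597 + 0.48×0.6957 + 0.20×1.0227 + 0.12×0.2161 = 0.6015
E(R_P) = R_f + β_P × MRP = 4.7% + 0.6015 × 3.8% = 6.99%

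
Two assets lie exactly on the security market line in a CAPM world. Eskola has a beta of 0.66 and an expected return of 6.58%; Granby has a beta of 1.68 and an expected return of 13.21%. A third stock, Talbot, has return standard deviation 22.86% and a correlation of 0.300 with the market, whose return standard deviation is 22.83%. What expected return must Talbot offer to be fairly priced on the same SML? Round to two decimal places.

4.24%

MRP = (13.21% − 6.58%) / (1.68 − 0.66) = 6.5000%
R_f = 6.58% − 0.66 × 6.5000% = 2.2900%
β_Talbot = ρ·σ_i/σ_m = 0.300 × 22.86 / 22.83 = 0.3004
E(R_Talbot) = R_f + β × MRP = 2.2900% + 0.3004 × 6.5000% = 4.24%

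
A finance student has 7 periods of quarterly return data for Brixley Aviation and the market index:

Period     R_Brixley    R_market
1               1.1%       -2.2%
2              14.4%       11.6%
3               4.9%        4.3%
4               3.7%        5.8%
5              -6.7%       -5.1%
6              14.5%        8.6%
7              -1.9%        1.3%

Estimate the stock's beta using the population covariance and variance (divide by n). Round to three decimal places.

1.242

Mean R_i = (1.1 + 14.4 + 4.9 + 3.7 − 6.7 + 14.5 − 1.9) / 7 = 4.2857%
Mean R_m = (-2.2 + 11.6 + 4.3 + 5.8 − 5.1 + 8.6 + 1.3) / 7 = 3.4714%
Σ(R_i − R̄_i)(R_m − R̄_m) = 259.4071  ⇒  Cov = 259.4071 / 7 = 37.0582
Σ(R_m − R̄_m)² = 208.8343  ⇒  Var(R_m) = 208.8343 / 7 = 29.8335
β = Cov / Var(R_m) = 37.0582 / 29.8335 = 1.2422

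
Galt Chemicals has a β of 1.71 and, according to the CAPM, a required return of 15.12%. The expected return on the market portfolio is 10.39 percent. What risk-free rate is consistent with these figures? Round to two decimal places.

3.73%

E(R) = R_f + β(E(R_m) − R_f) = R_f(1 − β) + β·E(R_m)
15.12% = R_f × (1 − 1.71) + 1.71 × 10.39%
15.12% = R_f × -0.71 + 17.7669%
R_f = (15.12% − 17.7669%) / -0.71 = 3.73%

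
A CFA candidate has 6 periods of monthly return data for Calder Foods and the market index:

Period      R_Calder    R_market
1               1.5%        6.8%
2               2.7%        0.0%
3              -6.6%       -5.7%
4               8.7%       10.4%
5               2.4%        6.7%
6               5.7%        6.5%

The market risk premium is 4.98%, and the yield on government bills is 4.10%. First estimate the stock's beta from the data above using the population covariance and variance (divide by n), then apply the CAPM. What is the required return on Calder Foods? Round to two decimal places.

7.92%

Mean R_i = (1.5 + 2.7 − 6.6 + 8.7 + 2.4 + 5.7) / 6 = 2.4000%
Mean R_m = (6.8 + 0.0 − 5.7 + 10.4 + 6.7 + 6.5) / 6 = 4.1167%
Σ(R_i − R̄_i)(R_m − R̄_m) = 132.1500  ⇒  Cov = 132.1500 / 6 = 22.0250
Σ(R_m − R̄_m)² = 172.3483  ⇒  Var(R_m) = 172.3483 / 6 = 28.7247
β = Cov / Var(R_m) = 22.0250 / 28.7247 = 0.7668
E(R) = R_f + β × MRP = 4.10% + 0.7668 × 4.98% = 7.92%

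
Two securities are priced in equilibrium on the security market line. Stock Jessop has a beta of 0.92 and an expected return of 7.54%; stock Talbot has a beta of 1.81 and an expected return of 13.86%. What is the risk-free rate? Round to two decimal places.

Both satisfy E(R) = R_f + β·MRP, so the slope of the SML is
MRP = (13.86% − 7.54%) / (1.81 − 0.92) = 6.32% / 0.89 = 7.1011%
R_f = E(R_Jessop) − β_Jessop·MRP = 7.54% − 0.92 × 7.1011% = 1.0070%

1.01%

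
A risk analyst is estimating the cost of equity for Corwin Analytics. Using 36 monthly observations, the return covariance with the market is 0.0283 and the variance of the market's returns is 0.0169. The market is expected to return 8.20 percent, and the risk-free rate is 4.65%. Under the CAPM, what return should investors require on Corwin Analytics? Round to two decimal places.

10.59%

β = Cov(R_i, R_m) / Var(R_m) = 0.0283 / 0.0169 = 1.6746
MRP = 8.20% − 4.65% = 3.55%
E(R) = R_f + β × MRP = 4.65% + 1.6746 × 3.55% = 10.59%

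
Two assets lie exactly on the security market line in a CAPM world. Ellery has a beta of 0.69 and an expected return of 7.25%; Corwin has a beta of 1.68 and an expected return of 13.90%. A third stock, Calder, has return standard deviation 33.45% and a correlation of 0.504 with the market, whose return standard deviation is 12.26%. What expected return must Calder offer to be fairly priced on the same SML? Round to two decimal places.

11.85%

MRP = (13.90% − 7.25%) / (1.68 − 0.69) = 6.7172%
R_f = 7.25% − 0.69 × 6.7172% = 2.6151%
β_Calder = ρ·σ_i/σ_m = 0.504 × 33.45 / 12.26 = 1.3751
E(R_Calder) = R_f + β × MRP = 2.6151% + 1.3751 × 6.7172% = 11.85%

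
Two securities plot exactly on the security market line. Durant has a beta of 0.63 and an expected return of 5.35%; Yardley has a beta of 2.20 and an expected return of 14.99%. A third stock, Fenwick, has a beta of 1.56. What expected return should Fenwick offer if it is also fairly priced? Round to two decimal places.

MRP (SML slope) = (14.99% − 5.35%) / (2.20 − 0.63) = 9.64% / 1.57 = 6.1401%
R_f (intercept) = 5.35% − 0.63 × 6.1401% = 1.4817%
E(R_Fenwick) = R_f + β × MRP = 1.4817% + 1.56 × 6.1401% = 11.06%

11.06%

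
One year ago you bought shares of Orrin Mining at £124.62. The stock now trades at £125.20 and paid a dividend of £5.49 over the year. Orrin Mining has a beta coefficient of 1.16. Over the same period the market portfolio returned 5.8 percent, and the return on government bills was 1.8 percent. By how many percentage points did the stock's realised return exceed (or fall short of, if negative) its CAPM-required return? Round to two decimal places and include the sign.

Realised HPR = (P1 + D1 − P0) / P0 = (125.20 + 5.49 − 124.62) / 124.62 = 6.07 / 124.62 = 4.8708%
MRP = 5.8% − 1.8% = 4.00%
CAPM required = R_f + β·MRP = 1.8% + 1.16 × 4.0% = 6.4400%
α = realised − required = 4.8708% − 6.4400% = -1.57%

-1.57%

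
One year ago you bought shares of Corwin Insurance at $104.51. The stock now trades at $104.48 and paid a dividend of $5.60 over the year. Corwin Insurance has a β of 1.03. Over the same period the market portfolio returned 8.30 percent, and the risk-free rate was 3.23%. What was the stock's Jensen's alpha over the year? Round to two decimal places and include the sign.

Realised HPR = (P1 + D1 − P0) / P0 = (104.48 + 5.60 − 104.51) / 104.51 = 5.57 / 104.51 = 5.3296%
MRP = 8.30% − 3.23% = 5.07%
CAPM required = R_f + β·MRP = 3.23% + 1.03 × 5.07% = 8.4521%
α = realised − required = 5.3296% − 8.4521% = -3.12%

-3.12%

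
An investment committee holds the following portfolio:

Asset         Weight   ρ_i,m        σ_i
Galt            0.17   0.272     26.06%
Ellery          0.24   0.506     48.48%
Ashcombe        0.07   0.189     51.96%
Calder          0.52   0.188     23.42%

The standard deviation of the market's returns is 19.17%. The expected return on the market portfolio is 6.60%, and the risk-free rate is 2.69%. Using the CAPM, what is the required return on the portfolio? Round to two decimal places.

4.74%

β_Galt = 0.272 × 26.06% / 19.17% = 0.3698
β_Ellery = 0.506 × 48.48% / 19.17% = 1.2796
β_Ashcombe = 0.189 × 51.96% / 19.17% = 0.5123
β_Calder = 0.188 × 23.42% / 19.17% = 0.2297
β_P = Σ w_i β_i = 0.17×0.3698 + 0.24×1.2796 + 0.07×0.5123 + 0.52×0.2297 = 0.5253
MRP = 6.60% − 2.69% = 3.91%
E(R_P) = R_f + β_P × MRP = 2.69% + 0.5253 × 3.91% = 4.74%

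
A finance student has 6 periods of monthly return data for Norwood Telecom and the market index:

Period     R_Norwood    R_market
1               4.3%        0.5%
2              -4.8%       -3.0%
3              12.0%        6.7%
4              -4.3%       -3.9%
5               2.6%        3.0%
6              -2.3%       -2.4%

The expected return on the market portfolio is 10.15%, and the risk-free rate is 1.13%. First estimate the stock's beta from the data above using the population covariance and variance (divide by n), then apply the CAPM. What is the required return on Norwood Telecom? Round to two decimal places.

Mean R_i = (4.3 − 4.8 + 12.0 − 4.3 + 2.6 − 2.3) / 6 = 1.2500%
Mean R_m = (0.5 − 3.0 + 6.7 − 3.9 + 3.0 − 2.4) / 6 = 0.1500%
Σ(R_i − R̄_i)(R_m − R̄_m) = 125.9150  ⇒  Cov = 125.9150 / 6 = 20.9858
Σ(R_m − R̄_m)² = 83.9750  ⇒  Var(R_m) = 83.9750 / 6 = 13.9958
β = Cov / Var(R_m) = 20.9858 / 13.9958 = 1.4994
MRP = 10.15% − 1.13% = 9.02%
E(R) = R_f + β × MRP = 1.13% + 1.4994 × 9.02% = 14.65%

14.65%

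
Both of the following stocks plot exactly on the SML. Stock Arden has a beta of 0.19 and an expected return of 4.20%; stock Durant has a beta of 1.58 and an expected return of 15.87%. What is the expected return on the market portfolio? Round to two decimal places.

Both satisfy E(R) = R_f + β·MRP, so the slope of the SML is
MRP = (15.87% − 4.20%) / (1.58 − 0.19) = 11.67% / 1.39 = 8.3957%
R_f = E(R_Arden) − β_Arden·MRP = 4.20% − 0.19 × 8.3957% = 2.6048%
E(R_m) = R_f + MRP = 2.6048% + 8.3957% = 11.00%

11.00%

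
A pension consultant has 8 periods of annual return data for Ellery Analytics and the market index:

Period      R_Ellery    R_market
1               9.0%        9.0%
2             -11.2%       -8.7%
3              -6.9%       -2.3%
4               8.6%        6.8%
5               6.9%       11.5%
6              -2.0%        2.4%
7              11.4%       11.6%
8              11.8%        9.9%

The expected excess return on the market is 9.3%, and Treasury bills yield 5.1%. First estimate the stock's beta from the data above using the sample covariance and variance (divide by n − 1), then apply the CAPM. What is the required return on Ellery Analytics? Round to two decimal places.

15.90%

Mean R_i = (9.0 − 11.2 − 6.9 + 8.6 + 6.9 − 2.0 + 11.4 + 11.8) / 8 = 3.4500%
Mean R_m = (9.0 − 8.7 − 2.3 + 6.8 + 11.5 + 2.4 + 11.6 + 9.9) / 8 = 5.0250%
Σ(R_i − R̄_i)(R_m − R̄_m) = 437.7100  ⇒  Cov = 437.7100 / 7 = 62.5300
Σ(R_m − R̄_m)² = 376.7950  ⇒  Var(R_m) = 376.7950 / 7 = 53.8279
β = Cov / Var(R_m) = 62.5300 / 53.8279 = 1.1617
E(R) = R_f + β × MRP = 5.1% + 1.1617 × 9.3% = 15.90%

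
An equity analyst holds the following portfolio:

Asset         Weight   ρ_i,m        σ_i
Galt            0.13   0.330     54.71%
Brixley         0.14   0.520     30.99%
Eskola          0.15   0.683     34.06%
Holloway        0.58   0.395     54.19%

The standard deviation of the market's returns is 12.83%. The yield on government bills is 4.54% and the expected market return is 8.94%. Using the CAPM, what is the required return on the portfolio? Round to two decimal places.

β_Galt = 0.330 × 54.71% / 12.83% = 1.4072
β_Brixley = 0.520 × 30.99% / 12.83% = 1.2560
β_Eskola = 0.683 × 34.06% / 12.83% = 1.8132
β_Holloway = 0.395 × 54.19% / 12.83% = 1.6684
β_P = Σ w_i β_i = 0.13×1.4072 + 0.14×1.2560 + 0.15×1.8132 + 0.58×1.6684 = 1.5984
MRP = 8.94% − 4.54% = 4.40%
E(R_P) = R_f + β_P × MRP = 4.54% + 1.5984 × 4.40% = 11.57%

11.57%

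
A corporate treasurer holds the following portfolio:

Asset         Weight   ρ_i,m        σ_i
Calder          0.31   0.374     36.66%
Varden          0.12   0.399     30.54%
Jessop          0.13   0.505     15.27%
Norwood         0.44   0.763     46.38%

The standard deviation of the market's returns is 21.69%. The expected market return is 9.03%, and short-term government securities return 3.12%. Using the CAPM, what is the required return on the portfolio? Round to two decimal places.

β_Calder = 0.374 × 36.66% / 21.69% = 0.6321
β_Varden = 0.399 × 30.54% / 21.69% = 0.5618
β_Jessop = 0.505 × 15.27% / 21.69% = 0.3555
β_Norwood = 0.763 × 46.38% / 21.69% = 1.6315
β_P = Σ w_i β_i = 0.31×0.6321 + 0.12×0.5618 + 0.13×0.3555 + 0.44×1.6315 = 1.0274
MRP = 9.03% − 3.12% = 5.91%
E(R_P) = R_f + β_P × MRP = 3.12% + 1.0274 × 5.91% = 9.19%

9.19%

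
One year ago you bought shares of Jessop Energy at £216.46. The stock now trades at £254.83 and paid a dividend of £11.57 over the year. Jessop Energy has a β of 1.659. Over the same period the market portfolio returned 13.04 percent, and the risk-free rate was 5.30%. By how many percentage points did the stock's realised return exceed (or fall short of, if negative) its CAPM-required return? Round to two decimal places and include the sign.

+4.93%

Realised HPR = (P1 + D1 − P0) / P0 = (254.83 + 11.57 − 216.46) / 216.46 = 49.94 / 216.46 = 23.0712%
MRP = 13.04% − 5.30% = 7.74%
CAPM required = R_f + β·MRP = 5.30% + 1.659 × 7.74% = 18.14066%
α = realised − required = 23.0712% − 18.14066% = +4.93%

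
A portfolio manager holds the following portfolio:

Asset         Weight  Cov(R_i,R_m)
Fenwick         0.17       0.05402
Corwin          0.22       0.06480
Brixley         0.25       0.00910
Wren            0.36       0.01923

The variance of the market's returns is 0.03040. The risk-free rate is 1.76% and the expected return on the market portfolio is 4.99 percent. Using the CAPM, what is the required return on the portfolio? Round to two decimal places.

5.23%

β_Fenwick = 0.05402 / 0.03040 = 1.7770
β_Corwin = 0.06480 / 0.03040 = 2.1316
β_Brixley = 0.00910 / 0.03040 = 0.2993
β_Wren = 0.01923 / 0.03040 = 0.6326
β_P = Σ w_i β_i = 0.17×1.7770 + 0.22×2.1316 + 0.25×0.2993 + 0.36×0.6326 = 1.0736
MRP = 4.99% − 1.76% = 3.23%
E(R_P) = R_f + β_P × MRP = 1.76% + 1.0736 × 3.23% = 5.23%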